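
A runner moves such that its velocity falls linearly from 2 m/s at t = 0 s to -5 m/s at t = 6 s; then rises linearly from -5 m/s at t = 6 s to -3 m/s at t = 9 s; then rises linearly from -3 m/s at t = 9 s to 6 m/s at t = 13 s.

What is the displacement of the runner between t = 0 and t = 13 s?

-15 m

Displacement is the signed area under the v-t curve.
0–6 s: ½(2 + -5)(6) = -9 m
6–9 s: ½(-5 + -3)(3) = -12 m
9–13 s: ½(-3 + 6)(4) = 6 m
Net displacement = -15 m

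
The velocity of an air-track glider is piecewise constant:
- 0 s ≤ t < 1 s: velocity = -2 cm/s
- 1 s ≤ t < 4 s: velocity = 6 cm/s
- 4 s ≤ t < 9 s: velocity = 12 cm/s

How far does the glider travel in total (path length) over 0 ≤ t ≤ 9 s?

80 cm

Total distance travelled is ∫|v| dt — sum the magnitudes of each area piece.
0–1 s: |-2| × 1 = 2 cm
1–4 s: |6| × 3 = 18 cm
4–9 s: |12| × 5 = 60 cm
Total distance = 80 cm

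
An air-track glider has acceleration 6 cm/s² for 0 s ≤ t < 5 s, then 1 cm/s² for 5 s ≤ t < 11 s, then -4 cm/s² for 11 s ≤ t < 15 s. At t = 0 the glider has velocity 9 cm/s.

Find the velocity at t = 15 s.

Δv equals the area under the a-t graph; then v = v₀ + Δv.
0–5 s: 6 × 5 = 30 cm/s
5–11 s: 1 × 6 = 6 cm/s
11–15 s: -4 × 4 = -16 cm/s
Δv = 20 cm/s, so v(15) = 9 + (20) = 29 cm/s.

29 cm/s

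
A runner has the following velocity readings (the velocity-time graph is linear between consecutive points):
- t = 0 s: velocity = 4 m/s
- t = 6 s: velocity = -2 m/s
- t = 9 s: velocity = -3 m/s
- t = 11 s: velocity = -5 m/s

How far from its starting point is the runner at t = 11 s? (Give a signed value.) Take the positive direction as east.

Net displacement equals the area under the velocity-time graph (areas below the axis count negative).
0–6 s: ½(4 + -2)(6) = 6 m
6–9 s: ½(-2 + -3)(3) = -7.5 m
9–11 s: ½(-3 + -5)(2) = -8 m
Net displacement = -9.5 m

-9.5 m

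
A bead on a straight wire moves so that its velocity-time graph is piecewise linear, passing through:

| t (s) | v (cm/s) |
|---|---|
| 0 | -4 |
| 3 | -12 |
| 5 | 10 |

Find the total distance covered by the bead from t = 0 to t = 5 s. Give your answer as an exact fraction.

Distance (not displacement) is the total path length: add the absolute areas under v-t.
0–3 s: |½(-4 + -12)(3)| = 24 cm
3–5 s: v = 0 at t = 45/11 s; triangle areas 72/11 + 50/11 = 122/11 cm
Total distance = 386/11 cm

386/11 cm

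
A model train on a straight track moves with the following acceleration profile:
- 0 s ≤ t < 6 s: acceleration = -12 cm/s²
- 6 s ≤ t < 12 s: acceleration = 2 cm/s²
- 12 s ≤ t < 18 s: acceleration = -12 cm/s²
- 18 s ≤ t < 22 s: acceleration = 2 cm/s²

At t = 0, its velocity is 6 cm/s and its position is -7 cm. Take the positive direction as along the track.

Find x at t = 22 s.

On each constant-a segment, Δv = aΔt and Δx = v₀Δt + ½aΔt²; chain segment to segment.
0–6 s: v starts 6 cm/s; Δx = 6·6 + ½·-12·6² = -180 cm; v ends -66 cm/s.
6–12 s: v starts -66 cm/s; Δx = -66·6 + ½·2·6² = -360 cm; v ends -54 cm/s.
12–18 s: v starts -54 cm/s; Δx = -54·6 + ½·-12·6² = -540 cm; v ends -126 cm/s.
18–22 s: v starts -126 cm/s; Δx = -126·4 + ½·2·4² = -488 cm; v ends -118 cm/s.
x(22) = -7 + Σ Δx = -1575 cm.

-1575 cm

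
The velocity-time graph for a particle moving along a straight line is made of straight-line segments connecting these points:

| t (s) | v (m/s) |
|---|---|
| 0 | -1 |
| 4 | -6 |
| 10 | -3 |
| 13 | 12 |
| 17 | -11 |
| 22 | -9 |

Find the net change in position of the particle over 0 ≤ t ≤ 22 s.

Displacement is the signed area under the v-t curve.
0–4 s: ½(-1 + -6)(4) = -14 m
4–10 s: ½(-6 + -3)(6) = -27 m
10–13 s: ½(-3 + 12)(3) = 13.5 m
13–17 s: ½(12 + -11)(4) = 2 m
17–22 s: ½(-11 + -9)(5) = -50 m
Net displacement = -75.5 m

-75.5 m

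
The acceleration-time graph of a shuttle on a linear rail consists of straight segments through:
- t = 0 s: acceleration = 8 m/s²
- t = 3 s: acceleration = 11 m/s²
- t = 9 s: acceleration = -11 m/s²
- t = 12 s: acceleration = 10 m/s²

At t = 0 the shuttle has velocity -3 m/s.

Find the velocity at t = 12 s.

Δv equals the area under the a-t graph; then v = v₀ + Δv.
0–3 s: ½(8 + 11)(3) = 28.5 m/s
3–9 s: ½(11 + -11)(6) = 0 m/s
9–12 s: ½(-11 + 10)(3) = -1.5 m/s
Δv = 27 m/s, so v(12) = -3 + (27) = 24 m/s.

24 m/s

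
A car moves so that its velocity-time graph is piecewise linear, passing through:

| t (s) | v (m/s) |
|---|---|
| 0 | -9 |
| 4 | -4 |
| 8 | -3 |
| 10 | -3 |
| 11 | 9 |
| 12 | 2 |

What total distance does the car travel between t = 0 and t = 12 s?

Total distance travelled is ∫|v| dt — sum the magnitudes of each area piece.
0–4 s: |½(-9 + -4)(4)| = 26 m
4–8 s: |½(-4 + -3)(4)| = 14 m
8–10 s: |-3| × 2 = 6 m
10–11 s: v = 0 at t = 10.25 s; triangle areas 0.375 + 3.375 = 3.75 m
11–12 s: |½(9 + 2)(1)| = 5.5 m
Total distance = 55.25 m

55.25 m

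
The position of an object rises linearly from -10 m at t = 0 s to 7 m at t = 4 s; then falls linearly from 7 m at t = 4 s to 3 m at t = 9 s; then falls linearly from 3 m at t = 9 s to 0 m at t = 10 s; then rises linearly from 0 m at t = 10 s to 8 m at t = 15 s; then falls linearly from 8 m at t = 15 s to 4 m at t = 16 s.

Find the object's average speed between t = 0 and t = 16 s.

2.25 m/s

Average speed = (total path length)/(elapsed time); on a piecewise-linear x-t graph the path length is Σ|Δx|.
0–4 s: |Δx| = |7 − -10| = 17 m
4–9 s: |Δx| = |3 − 7| = 4 m
9–10 s: |Δx| = |0 − 3| = 3 m
10–15 s: |Δx| = |8 − 0| = 8 m
15–16 s: |Δx| = |4 − 8| = 4 m
Total path = 36 m; average speed = 36/16 = 2.25 m/s.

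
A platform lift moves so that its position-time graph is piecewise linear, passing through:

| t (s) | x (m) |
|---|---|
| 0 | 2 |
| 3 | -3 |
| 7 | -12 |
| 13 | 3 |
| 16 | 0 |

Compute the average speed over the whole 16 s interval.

2 m/s

Average speed = (total path length)/(elapsed time); on a piecewise-linear x-t graph the path length is Σ|Δx|.
0–3 s: |Δx| = |-3 − 2| = 5 m
3–7 s: |Δx| = |-12 − -3| = 9 m
7–13 s: |Δx| = |3 − -12| = 15 m
13–16 s: |Δx| = |0 − 3| = 3 m
Total path = 32 m; average speed = 32/16 = 2 m/s.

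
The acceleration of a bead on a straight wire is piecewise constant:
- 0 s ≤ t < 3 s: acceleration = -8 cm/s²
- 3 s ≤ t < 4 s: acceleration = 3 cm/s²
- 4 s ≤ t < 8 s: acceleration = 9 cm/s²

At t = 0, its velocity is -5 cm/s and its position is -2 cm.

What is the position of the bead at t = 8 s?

-112.5 cm

On each constant-a segment, Δv = aΔt and Δx = v₀Δt + ½aΔt²; chain segment to segment.
0–3 s: v starts -5 cm/s; Δx = -5·3 + ½·-8·3² = -51 cm; v ends -29 cm/s.
3–4 s: v starts -29 cm/s; Δx = -29·1 + ½·3·1² = -27.5 cm; v ends -26 cm/s.
4–8 s: v starts -26 cm/s; Δx = -26·4 + ½·9·4² = -32 cm; v ends 10 cm/s.
x(8) = -2 + Σ Δx = -112.5 cm.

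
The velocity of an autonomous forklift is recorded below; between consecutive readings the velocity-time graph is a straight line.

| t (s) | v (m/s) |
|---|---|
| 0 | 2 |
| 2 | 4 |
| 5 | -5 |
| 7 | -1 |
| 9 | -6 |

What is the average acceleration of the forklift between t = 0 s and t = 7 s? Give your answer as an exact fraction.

-3/7 m/s²

Average acceleration = Δv/Δt = (-1 − 2)/(7 − 0) = -3/7 m/s².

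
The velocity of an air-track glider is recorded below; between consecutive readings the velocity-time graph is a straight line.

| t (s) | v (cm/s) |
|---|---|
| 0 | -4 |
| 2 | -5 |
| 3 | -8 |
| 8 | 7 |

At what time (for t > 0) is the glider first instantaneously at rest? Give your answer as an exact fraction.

t = 17/3 s

v changes sign on 3–8 s (from -8 to 7); the graph is linear there, so v = 0 at t = 3 + (8)·(8 − 3)/(7 − -8) = 17/3 s.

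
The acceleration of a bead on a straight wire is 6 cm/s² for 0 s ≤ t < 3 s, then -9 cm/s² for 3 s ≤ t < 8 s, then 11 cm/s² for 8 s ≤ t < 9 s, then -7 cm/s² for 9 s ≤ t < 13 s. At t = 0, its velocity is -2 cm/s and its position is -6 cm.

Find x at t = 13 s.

On each constant-a segment, Δv = aΔt and Δx = v₀Δt + ½aΔt²; chain segment to segment.
0–3 s: v starts -2 cm/s; Δx = -2·3 + ½·6·3² = 21 cm; v ends 16 cm/s.
3–8 s: v starts 16 cm/s; Δx = 16·5 + ½·-9·5² = -32.5 cm; v ends -29 cm/s.
8–9 s: v starts -29 cm/s; Δx = -29·1 + ½·11·1² = -23.5 cm; v ends -18 cm/s.
9–13 s: v starts -18 cm/s; Δx = -18·4 + ½·-7·4² = -128 cm; v ends -46 cm/s.
x(13) = -6 + Σ Δx = -169 cm.

-169 cm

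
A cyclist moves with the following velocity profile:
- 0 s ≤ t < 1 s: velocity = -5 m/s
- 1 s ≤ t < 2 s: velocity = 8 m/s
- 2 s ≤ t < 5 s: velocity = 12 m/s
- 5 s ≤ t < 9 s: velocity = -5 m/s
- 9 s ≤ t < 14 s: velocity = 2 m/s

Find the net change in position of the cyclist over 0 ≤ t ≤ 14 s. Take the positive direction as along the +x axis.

29 m

Net displacement equals the area under the velocity-time graph (areas below the axis count negative).
0–1 s: -5 × 1 = -5 m
1–2 s: 8 × 1 = 8 m
2–5 s: 12 × 3 = 36 m
5–9 s: -5 × 4 = -20 m
9–14 s: 2 × 5 = 10 m
Net displacement = 29 m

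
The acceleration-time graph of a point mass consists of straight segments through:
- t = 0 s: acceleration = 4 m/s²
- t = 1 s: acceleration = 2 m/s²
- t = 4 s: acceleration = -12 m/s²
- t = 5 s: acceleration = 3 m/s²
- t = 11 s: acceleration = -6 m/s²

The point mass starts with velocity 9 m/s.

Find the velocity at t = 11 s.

-16.5 m/s

Δv equals the area under the a-t graph; then v = v₀ + Δv.
0–1 s: ½(4 + 2)(1) = 3 m/s
1–4 s: ½(2 + -12)(3) = -15 m/s
4–5 s: ½(-12 + 3)(1) = -4.5 m/s
5–11 s: ½(3 + -6)(6) = -9 m/s
Δv = -25.5 m/s, so v(11) = 9 + (-25.5) = -16.5 m/s.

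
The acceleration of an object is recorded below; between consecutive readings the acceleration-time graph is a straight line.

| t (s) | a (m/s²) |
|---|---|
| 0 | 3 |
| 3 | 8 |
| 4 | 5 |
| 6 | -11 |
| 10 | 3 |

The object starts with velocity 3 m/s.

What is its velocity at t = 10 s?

4 m/s

Δv equals the area under the a-t graph; then v = v₀ + Δv.
0–3 s: ½(3 + 8)(3) = 16.5 m/s
3–4 s: ½(8 + 5)(1) = 6.5 m/s
4–6 s: ½(5 + -11)(2) = -6 m/s
6–10 s: ½(-11 + 3)(4) = -16 m/s
Δv = 1 m/s, so v(10) = 3 + (1) = 4 m/s.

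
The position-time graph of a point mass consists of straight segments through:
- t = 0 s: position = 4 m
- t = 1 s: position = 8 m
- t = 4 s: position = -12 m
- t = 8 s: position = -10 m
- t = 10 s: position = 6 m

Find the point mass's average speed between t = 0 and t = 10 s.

4.2 m/s

Average speed = (total path length)/(elapsed time); on a piecewise-linear x-t graph the path length is Σ|Δx|.
0–1 s: |Δx| = |8 − 4| = 4 m
1–4 s: |Δx| = |-12 − 8| = 20 m
4–8 s: |Δx| = |-10 − -12| = 2 m
8–10 s: |Δx| = |6 − -10| = 16 m
Total path = 42 m; average speed = 42/10 = 4.2 m/s.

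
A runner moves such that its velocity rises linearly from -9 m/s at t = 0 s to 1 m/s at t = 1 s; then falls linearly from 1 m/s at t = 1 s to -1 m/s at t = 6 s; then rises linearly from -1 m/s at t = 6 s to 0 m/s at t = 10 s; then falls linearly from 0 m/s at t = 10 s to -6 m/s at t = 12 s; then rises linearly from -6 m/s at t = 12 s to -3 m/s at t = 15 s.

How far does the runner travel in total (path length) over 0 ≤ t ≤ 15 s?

Total distance travelled is ∫|v| dt — sum the magnitudes of each area piece.
0–1 s: v = 0 at t = 0.9 s; triangle areas 4.05 + 0.05 = 4.1 m
1–6 s: v = 0 at t = 3.5 s; triangle areas 1.25 + 1.25 = 2.5 m
6–10 s: |½(-1 + 0)(4)| = 2 m
10–12 s: |½(0 + -6)(2)| = 6 m
12–15 s: |½(-6 + -3)(3)| = 13.5 m
Total distance = 28.1 m

28.1 m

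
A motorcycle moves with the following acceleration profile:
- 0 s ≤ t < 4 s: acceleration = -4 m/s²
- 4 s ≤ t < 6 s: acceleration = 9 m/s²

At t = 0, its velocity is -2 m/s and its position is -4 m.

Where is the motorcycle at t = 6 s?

-62 m

On each constant-a segment, Δv = aΔt and Δx = v₀Δt + ½aΔt²; chain segment to segment.
0–4 s: v starts -2 m/s; Δx = -2·4 + ½·-4·4² = -40 m; v ends -18 m/s.
4–6 s: v starts -18 m/s; Δx = -18·2 + ½·9·2² = -18 m; v ends 0 m/s.
x(6) = -4 + Σ Δx = -62 m.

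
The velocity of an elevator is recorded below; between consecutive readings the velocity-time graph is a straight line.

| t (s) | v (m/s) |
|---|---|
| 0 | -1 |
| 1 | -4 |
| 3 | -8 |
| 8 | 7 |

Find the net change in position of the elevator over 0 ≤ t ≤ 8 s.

Net displacement equals the area under the velocity-time graph (areas below the axis count negative).
0–1 s: ½(-1 + -4)(1) = -2.5 m
1–3 s: ½(-4 + -8)(2) = -12 m
3–8 s: ½(-8 + 7)(5) = -2.5 m
Net displacement = -17 m

-17 m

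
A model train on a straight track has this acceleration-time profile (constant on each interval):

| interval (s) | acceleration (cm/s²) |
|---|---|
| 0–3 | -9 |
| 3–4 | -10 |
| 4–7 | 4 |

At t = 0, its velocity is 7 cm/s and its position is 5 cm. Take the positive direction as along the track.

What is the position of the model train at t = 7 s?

-111.5 cm

On each constant-a segment, Δv = aΔt and Δx = v₀Δt + ½aΔt²; chain segment to segment.
0–3 s: v starts 7 cm/s; Δx = 7·3 + ½·-9·3² = -19.5 cm; v ends -20 cm/s.
3–4 s: v starts -20 cm/s; Δx = -20·1 + ½·-10·1² = -25 cm; v ends -30 cm/s.
4–7 s: v starts -30 cm/s; Δx = -30·3 + ½·4·3² = -72 cm; v ends -18 cm/s.
x(7) = 5 + Σ Δx = -111.5 cm.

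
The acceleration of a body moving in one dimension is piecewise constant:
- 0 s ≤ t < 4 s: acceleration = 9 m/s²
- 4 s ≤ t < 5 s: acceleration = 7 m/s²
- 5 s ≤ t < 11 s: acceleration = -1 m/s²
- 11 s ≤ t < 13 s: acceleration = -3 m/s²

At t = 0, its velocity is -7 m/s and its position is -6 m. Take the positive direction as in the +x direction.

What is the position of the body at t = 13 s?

322.5 m

On each constant-a segment, Δv = aΔt and Δx = v₀Δt + ½aΔt²; chain segment to segment.
0–4 s: v starts -7 m/s; Δx = -7·4 + ½·9·4² = 44 m; v ends 29 m/s.
4–5 s: v starts 29 m/s; Δx = 29·1 + ½·7·1² = 32.5 m; v ends 36 m/s.
5–11 s: v starts 36 m/s; Δx = 36·6 + ½·-1·6² = 198 m; v ends 30 m/s.
11–13 s: v starts 30 m/s; Δx = 30·2 + ½·-3·2² = 54 m; v ends 24 m/s.
x(13) = -6 + Σ Δx = 322.5 m.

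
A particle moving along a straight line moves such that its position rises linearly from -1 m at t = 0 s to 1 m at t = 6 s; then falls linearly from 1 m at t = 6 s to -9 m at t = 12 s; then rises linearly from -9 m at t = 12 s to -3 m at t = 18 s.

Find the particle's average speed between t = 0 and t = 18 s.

1 m/s

Average speed = (total path length)/(elapsed time); on a piecewise-linear x-t graph the path length is Σ|Δx|.
0–6 s: |Δx| = |1 − -1| = 2 m
6–12 s: |Δx| = |-9 − 1| = 10 m
12–18 s: |Δx| = |-3 − -9| = 6 m
Total path = 18 m; average speed = 18/18 = 1 m/s.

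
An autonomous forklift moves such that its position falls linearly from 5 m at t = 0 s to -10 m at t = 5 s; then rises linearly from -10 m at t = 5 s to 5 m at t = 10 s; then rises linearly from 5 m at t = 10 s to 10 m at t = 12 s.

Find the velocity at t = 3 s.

Velocity is the slope of the x-t graph on 0–5 s: (-10 − 5)/(5 − 0) = -3 m/s.

-3 m/s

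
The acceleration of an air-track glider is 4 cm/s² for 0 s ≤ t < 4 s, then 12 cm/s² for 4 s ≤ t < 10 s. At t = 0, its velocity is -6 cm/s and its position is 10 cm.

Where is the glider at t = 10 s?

294 cm

On each constant-a segment, Δv = aΔt and Δx = v₀Δt + ½aΔt²; chain segment to segment.
0–4 s: v starts -6 cm/s; Δx = -6·4 + ½·4·4² = 8 cm; v ends 10 cm/s.
4–10 s: v starts 10 cm/s; Δx = 10·6 + ½·12·6² = 276 cm; v ends 82 cm/s.
x(10) = 10 + Σ Δx = 294 cm.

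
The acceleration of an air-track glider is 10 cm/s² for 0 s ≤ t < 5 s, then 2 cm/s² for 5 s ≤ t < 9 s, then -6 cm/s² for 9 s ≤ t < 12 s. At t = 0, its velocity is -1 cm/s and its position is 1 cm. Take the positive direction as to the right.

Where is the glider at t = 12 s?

On each constant-a segment, Δv = aΔt and Δx = v₀Δt + ½aΔt²; chain segment to segment.
0–5 s: v starts -1 cm/s; Δx = -1·5 + ½·10·5² = 120 cm; v ends 49 cm/s.
5–9 s: v starts 49 cm/s; Δx = 49·4 + ½·2·4² = 212 cm; v ends 57 cm/s.
9–12 s: v starts 57 cm/s; Δx = 57·3 + ½·-6·3² = 144 cm; v ends 39 cm/s.
x(12) = 1 + Σ Δx = 477 cm.

477 cm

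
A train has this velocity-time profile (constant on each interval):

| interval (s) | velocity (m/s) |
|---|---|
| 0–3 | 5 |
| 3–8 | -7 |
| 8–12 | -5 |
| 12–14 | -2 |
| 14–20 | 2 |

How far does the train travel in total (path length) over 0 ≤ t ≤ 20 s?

Total distance travelled is ∫|v| dt — sum the magnitudes of each area piece.
0–3 s: |5| × 3 = 15 m
3–8 s: |-7| × 5 = 35 m
8–12 s: |-5| × 4 = 20 m
12–14 s: |-2| × 2 = 4 m
14–20 s: |2| × 6 = 12 m
Total distance = 86 m

86 m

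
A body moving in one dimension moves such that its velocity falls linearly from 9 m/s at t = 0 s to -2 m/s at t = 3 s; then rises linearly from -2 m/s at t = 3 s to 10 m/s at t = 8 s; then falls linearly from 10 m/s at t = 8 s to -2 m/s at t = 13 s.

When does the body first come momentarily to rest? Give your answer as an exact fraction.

v changes sign on 0–3 s (from 9 to -2); the graph is linear there, so v = 0 at t = 0 + (-9)·(3 − 0)/(-2 − 9) = 27/11 s.

t = 27/11 s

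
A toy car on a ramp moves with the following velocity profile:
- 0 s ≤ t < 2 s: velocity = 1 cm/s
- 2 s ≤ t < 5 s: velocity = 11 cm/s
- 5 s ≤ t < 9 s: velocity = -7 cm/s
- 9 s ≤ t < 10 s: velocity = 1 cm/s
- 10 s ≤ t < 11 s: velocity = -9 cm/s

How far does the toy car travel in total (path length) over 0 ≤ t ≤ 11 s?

73 cm

Total distance travelled is ∫|v| dt — sum the magnitudes of each area piece.
0–2 s: |1| × 2 = 2 cm
2–5 s: |11| × 3 = 33 cm
5–9 s: |-7| × 4 = 28 cm
9–10 s: |1| × 1 = 1 cm
10–11 s: |-9| × 1 = 9 cm
Total distance = 73 cm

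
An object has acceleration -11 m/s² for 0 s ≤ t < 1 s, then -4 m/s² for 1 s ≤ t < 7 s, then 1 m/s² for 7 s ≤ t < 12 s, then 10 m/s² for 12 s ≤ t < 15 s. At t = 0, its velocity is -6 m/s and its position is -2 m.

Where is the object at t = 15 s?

On each constant-a segment, Δv = aΔt and Δx = v₀Δt + ½aΔt²; chain segment to segment.
0–1 s: v starts -6 m/s; Δx = -6·1 + ½·-11·1² = -11.5 m; v ends -17 m/s.
1–7 s: v starts -17 m/s; Δx = -17·6 + ½·-4·6² = -174 m; v ends -41 m/s.
7–12 s: v starts -41 m/s; Δx = -41·5 + ½·1·5² = -192.5 m; v ends -36 m/s.
12–15 s: v starts -36 m/s; Δx = -36·3 + ½·10·3² = -63 m; v ends -6 m/s.
x(15) = -2 + Σ Δx = -443 m.

-443 m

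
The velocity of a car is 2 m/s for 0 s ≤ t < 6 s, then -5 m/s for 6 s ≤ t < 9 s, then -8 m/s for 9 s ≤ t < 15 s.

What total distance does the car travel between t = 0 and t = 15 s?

Total distance travelled is ∫|v| dt — sum the magnitudes of each area piece.
0–6 s: |2| × 6 = 12 m
6–9 s: |-5| × 3 = 15 m
9–15 s: |-8| × 6 = 48 m
Total distance = 75 m

75 m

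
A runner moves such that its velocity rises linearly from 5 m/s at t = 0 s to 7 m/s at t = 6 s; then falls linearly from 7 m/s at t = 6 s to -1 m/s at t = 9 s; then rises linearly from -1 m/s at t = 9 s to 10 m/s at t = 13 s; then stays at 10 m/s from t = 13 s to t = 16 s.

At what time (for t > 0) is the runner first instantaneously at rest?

v changes sign on 6–9 s (from 7 to -1); the graph is linear there, so v = 0 at t = 6 + (-7)·(9 − 6)/(-1 − 7) = 8.625 s.

t = 8.625 s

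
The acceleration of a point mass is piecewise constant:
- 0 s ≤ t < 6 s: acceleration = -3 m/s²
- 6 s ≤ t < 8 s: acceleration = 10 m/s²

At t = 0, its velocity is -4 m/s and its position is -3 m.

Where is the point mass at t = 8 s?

-105 m

On each constant-a segment, Δv = aΔt and Δx = v₀Δt + ½aΔt²; chain segment to segment.
0–6 s: v starts -4 m/s; Δx = -4·6 + ½·-3·6² = -78 m; v ends -22 m/s.
6–8 s: v starts -22 m/s; Δx = -22·2 + ½·10·2² = -24 m; v ends -2 m/s.
x(8) = -3 + Σ Δx = -105 m.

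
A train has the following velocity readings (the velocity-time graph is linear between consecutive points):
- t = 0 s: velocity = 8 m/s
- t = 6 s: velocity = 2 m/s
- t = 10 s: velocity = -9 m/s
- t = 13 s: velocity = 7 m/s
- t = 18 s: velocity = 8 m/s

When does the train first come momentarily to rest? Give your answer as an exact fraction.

v changes sign on 6–10 s (from 2 to -9); the graph is linear there, so v = 0 at t = 6 + (-2)·(10 − 6)/(-9 − 2) = 74/11 s.

t = 74/11 s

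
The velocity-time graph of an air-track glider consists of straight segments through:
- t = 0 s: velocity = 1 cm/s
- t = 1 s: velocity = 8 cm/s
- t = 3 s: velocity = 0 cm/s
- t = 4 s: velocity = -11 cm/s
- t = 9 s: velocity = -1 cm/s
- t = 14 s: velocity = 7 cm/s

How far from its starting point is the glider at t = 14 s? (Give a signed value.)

Displacement is the signed area under the v-t curve.
0–1 s: ½(1 + 8)(1) = 4.5 cm
1–3 s: ½(8 + 0)(2) = 8 cm
3–4 s: ½(0 + -11)(1) = -5.5 cm
4–9 s: ½(-11 + -1)(5) = -30 cm
9–14 s: ½(-1 + 7)(5) = 15 cm
Net displacement = -8 cm

-8 cm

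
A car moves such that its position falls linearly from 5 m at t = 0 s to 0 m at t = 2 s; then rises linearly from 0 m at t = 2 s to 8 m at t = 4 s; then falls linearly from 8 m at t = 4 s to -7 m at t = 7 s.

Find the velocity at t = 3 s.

Velocity is the slope of the x-t graph on 2–4 s: (8 − 0)/(4 − 2) = 4 m/s.

4 m/s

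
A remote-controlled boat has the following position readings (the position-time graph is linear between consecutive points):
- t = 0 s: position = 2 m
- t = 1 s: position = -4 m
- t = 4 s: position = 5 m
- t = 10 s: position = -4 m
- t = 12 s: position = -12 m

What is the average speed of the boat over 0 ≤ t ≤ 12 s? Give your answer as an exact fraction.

8/3 m/s

Average speed = (total path length)/(elapsed time); on a piecewise-linear x-t graph the path length is Σ|Δx|.
0–1 s: |Δx| = |-4 − 2| = 6 m
1–4 s: |Δx| = |5 − -4| = 9 m
4–10 s: |Δx| = |-4 − 5| = 9 m
10–12 s: |Δx| = |-12 − -4| = 8 m
Total path = 32 m; average speed = 32/12 = 8/3 m/s.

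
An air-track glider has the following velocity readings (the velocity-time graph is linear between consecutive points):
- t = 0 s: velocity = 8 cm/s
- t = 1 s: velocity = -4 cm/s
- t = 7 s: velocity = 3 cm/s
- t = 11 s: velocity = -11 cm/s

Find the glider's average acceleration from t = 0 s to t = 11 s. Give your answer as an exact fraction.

Average acceleration = Δv/Δt = (-11 − 8)/(11 − 0) = -19/11 cm/s².

-19/11 cm/s²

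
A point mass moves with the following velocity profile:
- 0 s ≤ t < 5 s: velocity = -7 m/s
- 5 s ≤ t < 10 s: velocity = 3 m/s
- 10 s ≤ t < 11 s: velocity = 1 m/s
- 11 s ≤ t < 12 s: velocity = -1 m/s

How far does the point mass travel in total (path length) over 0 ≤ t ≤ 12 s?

Total distance travelled is ∫|v| dt — sum the magnitudes of each area piece.
0–5 s: |-7| × 5 = 35 m
5–10 s: |3| × 5 = 15 m
10–11 s: |1| × 1 = 1 m
11–12 s: |-1| × 1 = 1 m
Total distance = 52 m

52 m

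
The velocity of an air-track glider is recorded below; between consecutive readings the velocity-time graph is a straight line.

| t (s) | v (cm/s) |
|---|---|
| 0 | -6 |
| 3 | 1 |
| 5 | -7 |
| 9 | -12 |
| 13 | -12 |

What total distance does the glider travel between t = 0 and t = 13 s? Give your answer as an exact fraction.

2805/28 cm

Total distance travelled is ∫|v| dt — sum the magnitudes of each area piece.
0–3 s: v = 0 at t = 18/7 s; triangle areas 54/7 + 3/14 = 111/14 cm
3–5 s: v = 0 at t = 3.25 s; triangle areas 0.125 + 6.125 = 6.25 cm
5–9 s: |½(-7 + -12)(4)| = 38 cm
9–13 s: |-12| × 4 = 48 cm
Total distance = 2805/28 cm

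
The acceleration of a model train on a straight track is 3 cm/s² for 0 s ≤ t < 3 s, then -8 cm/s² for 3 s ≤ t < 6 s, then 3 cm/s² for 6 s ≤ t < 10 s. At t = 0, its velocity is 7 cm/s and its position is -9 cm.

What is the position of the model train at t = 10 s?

29.5 cm

On each constant-a segment, Δv = aΔt and Δx = v₀Δt + ½aΔt²; chain segment to segment.
0–3 s: v starts 7 cm/s; Δx = 7·3 + ½·3·3² = 34.5 cm; v ends 16 cm/s.
3–6 s: v starts 16 cm/s; Δx = 16·3 + ½·-8·3² = 12 cm; v ends -8 cm/s.
6–10 s: v starts -8 cm/s; Δx = -8·4 + ½·3·4² = -8 cm; v ends 4 cm/s.
x(10) = -9 + Σ Δx = 29.5 cm.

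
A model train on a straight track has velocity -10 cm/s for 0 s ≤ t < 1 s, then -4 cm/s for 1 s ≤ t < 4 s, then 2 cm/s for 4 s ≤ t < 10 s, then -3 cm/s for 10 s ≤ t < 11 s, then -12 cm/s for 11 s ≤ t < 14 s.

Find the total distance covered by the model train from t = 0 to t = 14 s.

73 cm

Total distance travelled is ∫|v| dt — sum the magnitudes of each area piece.
0–1 s: |-10| × 1 = 10 cm
1–4 s: |-4| × 3 = 12 cm
4–10 s: |2| × 6 = 12 cm
10–11 s: |-3| × 1 = 3 cm
11–14 s: |-12| × 3 = 36 cm
Total distance = 73 cm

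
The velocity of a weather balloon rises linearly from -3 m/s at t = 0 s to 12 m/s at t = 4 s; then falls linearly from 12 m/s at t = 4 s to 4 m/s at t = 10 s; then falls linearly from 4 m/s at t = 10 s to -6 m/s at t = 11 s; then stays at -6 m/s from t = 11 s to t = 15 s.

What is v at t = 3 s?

8.25 m/s

On 0–4 s the graph is linear from -3 to 12 m/s: v(3) = -3 + (12 − -3)·(3 − 0)/(4 − 0) = 8.25 m/s.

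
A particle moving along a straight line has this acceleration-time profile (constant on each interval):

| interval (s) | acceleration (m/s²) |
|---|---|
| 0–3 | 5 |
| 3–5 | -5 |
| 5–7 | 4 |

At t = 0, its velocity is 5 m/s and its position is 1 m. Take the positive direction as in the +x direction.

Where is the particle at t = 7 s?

96.5 m

On each constant-a segment, Δv = aΔt and Δx = v₀Δt + ½aΔt²; chain segment to segment.
0–3 s: v starts 5 m/s; Δx = 5·3 + ½·5·3² = 37.5 m; v ends 20 m/s.
3–5 s: v starts 20 m/s; Δx = 20·2 + ½·-5·2² = 30 m; v ends 10 m/s.
5–7 s: v starts 10 m/s; Δx = 10·2 + ½·4·2² = 28 m; v ends 18 m/s.
x(7) = 1 + Σ Δx = 96.5 m.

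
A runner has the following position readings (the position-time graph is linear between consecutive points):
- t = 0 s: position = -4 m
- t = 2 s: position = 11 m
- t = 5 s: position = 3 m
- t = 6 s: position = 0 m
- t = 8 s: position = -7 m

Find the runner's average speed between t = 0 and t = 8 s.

Average speed = (total path length)/(elapsed time); on a piecewise-linear x-t graph the path length is Σ|Δx|.
0–2 s: |Δx| = |11 − -4| = 15 m
2–5 s: |Δx| = |3 − 11| = 8 m
5–6 s: |Δx| = |0 − 3| = 3 m
6–8 s: |Δx| = |-7 − 0| = 7 m
Total path = 33 m; average speed = 33/8 = 4.125 m/s.

4.125 m/s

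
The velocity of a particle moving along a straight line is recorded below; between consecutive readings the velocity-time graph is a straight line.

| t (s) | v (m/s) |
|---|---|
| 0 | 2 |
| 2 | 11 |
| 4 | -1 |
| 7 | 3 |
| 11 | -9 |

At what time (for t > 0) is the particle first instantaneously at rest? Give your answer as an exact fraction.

t = 23/6 s

v changes sign on 2–4 s (from 11 to -1); the graph is linear there, so v = 0 at t = 2 + (-11)·(4 − 2)/(-1 − 11) = 23/6 s.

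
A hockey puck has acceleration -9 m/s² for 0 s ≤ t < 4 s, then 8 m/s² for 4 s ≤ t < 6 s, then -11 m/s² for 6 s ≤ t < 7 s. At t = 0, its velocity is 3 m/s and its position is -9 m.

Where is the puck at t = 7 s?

On each constant-a segment, Δv = aΔt and Δx = v₀Δt + ½aΔt²; chain segment to segment.
0–4 s: v starts 3 m/s; Δx = 3·4 + ½·-9·4² = -60 m; v ends -33 m/s.
4–6 s: v starts -33 m/s; Δx = -33·2 + ½·8·2² = -50 m; v ends -17 m/s.
6–7 s: v starts -17 m/s; Δx = -17·1 + ½·-11·1² = -22.5 m; v ends -28 m/s.
x(7) = -9 + Σ Δx = -141.5 m.

-141.5 m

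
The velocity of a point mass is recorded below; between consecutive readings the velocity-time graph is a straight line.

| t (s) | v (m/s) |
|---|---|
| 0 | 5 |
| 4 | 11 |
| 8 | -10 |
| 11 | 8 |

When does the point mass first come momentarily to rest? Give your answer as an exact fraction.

t = 128/21 s

v changes sign on 4–8 s (from 11 to -10); the graph is linear there, so v = 0 at t = 4 + (-11)·(8 − 4)/(-10 − 11) = 128/21 s.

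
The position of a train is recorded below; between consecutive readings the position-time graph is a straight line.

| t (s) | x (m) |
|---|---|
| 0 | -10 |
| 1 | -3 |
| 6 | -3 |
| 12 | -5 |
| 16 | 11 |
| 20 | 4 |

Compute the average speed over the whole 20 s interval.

1.6 m/s

Average speed = (total path length)/(elapsed time); on a piecewise-linear x-t graph the path length is Σ|Δx|.
0–1 s: |Δx| = |-3 − -10| = 7 m
1–6 s: |Δx| = |-3 − -3| = 0 m
6–12 s: |Δx| = |-5 − -3| = 2 m
12–16 s: |Δx| = |11 − -5| = 16 m
16–20 s: |Δx| = |4 − 11| = 7 m
Total path = 32 m; average speed = 32/20 = 1.6 m/s.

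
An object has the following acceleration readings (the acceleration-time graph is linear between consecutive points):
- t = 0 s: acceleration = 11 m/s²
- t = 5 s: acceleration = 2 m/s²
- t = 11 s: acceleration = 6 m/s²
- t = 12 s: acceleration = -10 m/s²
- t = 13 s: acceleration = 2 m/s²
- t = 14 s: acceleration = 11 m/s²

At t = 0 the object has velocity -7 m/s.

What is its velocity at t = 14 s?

Δv equals the area under the a-t graph; then v = v₀ + Δv.
0–5 s: ½(11 + 2)(5) = 32.5 m/s
5–11 s: ½(2 + 6)(6) = 24 m/s
11–12 s: ½(6 + -10)(1) = -2 m/s
12–13 s: ½(-10 + 2)(1) = -4 m/s
13–14 s: ½(2 + 11)(1) = 6.5 m/s
Δv = 57 m/s, so v(14) = -7 + (57) = 50 m/s.

50 m/s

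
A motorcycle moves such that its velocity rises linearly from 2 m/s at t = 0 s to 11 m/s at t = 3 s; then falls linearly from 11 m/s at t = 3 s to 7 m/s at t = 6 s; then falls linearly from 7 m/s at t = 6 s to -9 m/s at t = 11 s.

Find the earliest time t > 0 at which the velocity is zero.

t = 8.1875 s

v changes sign on 6–11 s (from 7 to -9); the graph is linear there, so v = 0 at t = 6 + (-7)·(11 − 6)/(-9 − 7) = 8.1875 s.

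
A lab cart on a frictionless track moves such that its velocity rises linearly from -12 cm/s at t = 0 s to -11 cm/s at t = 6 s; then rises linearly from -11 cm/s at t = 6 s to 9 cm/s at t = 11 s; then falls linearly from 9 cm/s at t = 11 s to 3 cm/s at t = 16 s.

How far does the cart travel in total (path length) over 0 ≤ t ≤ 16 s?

Distance (not displacement) is the total path length: add the absolute areas under v-t.
0–6 s: |½(-12 + -11)(6)| = 69 cm
6–11 s: v = 0 at t = 8.75 s; triangle areas 15.125 + 10.125 = 25.25 cm
11–16 s: |½(9 + 3)(5)| = 30 cm
Total distance = 124.25 cm

124.25 cm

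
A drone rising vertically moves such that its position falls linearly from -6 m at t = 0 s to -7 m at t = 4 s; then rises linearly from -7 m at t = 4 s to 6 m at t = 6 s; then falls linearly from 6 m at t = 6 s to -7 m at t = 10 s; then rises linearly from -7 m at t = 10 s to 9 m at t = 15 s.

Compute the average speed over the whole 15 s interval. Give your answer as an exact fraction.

Average speed = (total path length)/(elapsed time); on a piecewise-linear x-t graph the path length is Σ|Δx|.
0–4 s: |Δx| = |-7 − -6| = 1 m
4–6 s: |Δx| = |6 − -7| = 13 m
6–10 s: |Δx| = |-7 − 6| = 13 m
10–15 s: |Δx| = |9 − -7| = 16 m
Total path = 43 m; average speed = 43/15 = 43/15 m/s.

43/15 m/s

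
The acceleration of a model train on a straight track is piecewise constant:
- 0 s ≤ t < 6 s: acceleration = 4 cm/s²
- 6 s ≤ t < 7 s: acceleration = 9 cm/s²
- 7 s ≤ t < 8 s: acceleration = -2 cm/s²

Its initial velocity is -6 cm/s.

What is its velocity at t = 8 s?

25 cm/s

Δv equals the area under the a-t graph; then v = v₀ + Δv.
0–6 s: 4 × 6 = 24 cm/s
6–7 s: 9 × 1 = 9 cm/s
7–8 s: -2 × 1 = -2 cm/s
Δv = 31 cm/s, so v(8) = -6 + (31) = 25 cm/s.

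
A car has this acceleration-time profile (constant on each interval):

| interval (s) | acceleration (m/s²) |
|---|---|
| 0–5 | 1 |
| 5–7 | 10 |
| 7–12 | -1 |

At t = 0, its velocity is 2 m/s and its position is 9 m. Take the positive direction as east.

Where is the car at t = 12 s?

On each constant-a segment, Δv = aΔt and Δx = v₀Δt + ½aΔt²; chain segment to segment.
0–5 s: v starts 2 m/s; Δx = 2·5 + ½·1·5² = 22.5 m; v ends 7 m/s.
5–7 s: v starts 7 m/s; Δx = 7·2 + ½·10·2² = 34 m; v ends 27 m/s.
7–12 s: v starts 27 m/s; Δx = 27·5 + ½·-1·5² = 122.5 m; v ends 22 m/s.
x(12) = 9 + Σ Δx = 188 m.

188 m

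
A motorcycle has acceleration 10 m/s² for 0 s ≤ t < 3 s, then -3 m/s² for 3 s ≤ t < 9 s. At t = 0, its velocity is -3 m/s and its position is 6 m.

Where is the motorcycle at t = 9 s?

On each constant-a segment, Δv = aΔt and Δx = v₀Δt + ½aΔt²; chain segment to segment.
0–3 s: v starts -3 m/s; Δx = -3·3 + ½·10·3² = 36 m; v ends 27 m/s.
3–9 s: v starts 27 m/s; Δx = 27·6 + ½·-3·6² = 108 m; v ends 9 m/s.
x(9) = 6 + Σ Δx = 150 m.

150 m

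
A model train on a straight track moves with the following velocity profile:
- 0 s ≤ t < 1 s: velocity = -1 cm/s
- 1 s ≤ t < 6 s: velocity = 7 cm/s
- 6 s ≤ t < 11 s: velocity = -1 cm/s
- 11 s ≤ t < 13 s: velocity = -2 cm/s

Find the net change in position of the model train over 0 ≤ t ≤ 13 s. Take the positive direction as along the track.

25 cm

Displacement is the signed area under the v-t curve.
0–1 s: -1 × 1 = -1 cm
1–6 s: 7 × 5 = 35 cm
6–11 s: -1 × 5 = -5 cm
11–13 s: -2 × 2 = -4 cm
Net displacement = 25 cm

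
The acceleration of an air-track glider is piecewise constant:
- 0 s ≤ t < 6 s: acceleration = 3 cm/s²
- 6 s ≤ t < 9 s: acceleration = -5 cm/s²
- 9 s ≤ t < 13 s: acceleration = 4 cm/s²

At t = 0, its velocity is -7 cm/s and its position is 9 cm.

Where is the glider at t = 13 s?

On each constant-a segment, Δv = aΔt and Δx = v₀Δt + ½aΔt²; chain segment to segment.
0–6 s: v starts -7 cm/s; Δx = -7·6 + ½·3·6² = 12 cm; v ends 11 cm/s.
6–9 s: v starts 11 cm/s; Δx = 11·3 + ½·-5·3² = 10.5 cm; v ends -4 cm/s.
9–13 s: v starts -4 cm/s; Δx = -4·4 + ½·4·4² = 16 cm; v ends 12 cm/s.
x(13) = 9 + Σ Δx = 47.5 cm.

47.5 cm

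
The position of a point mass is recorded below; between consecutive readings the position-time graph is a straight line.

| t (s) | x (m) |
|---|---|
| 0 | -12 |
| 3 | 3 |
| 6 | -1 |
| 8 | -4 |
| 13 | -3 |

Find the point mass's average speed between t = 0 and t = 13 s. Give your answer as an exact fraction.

23/13 m/s

Average speed = (total path length)/(elapsed time); on a piecewise-linear x-t graph the path length is Σ|Δx|.
0–3 s: |Δx| = |3 − -12| = 15 m
3–6 s: |Δx| = |-1 − 3| = 4 m
6–8 s: |Δx| = |-4 − -1| = 3 m
8–13 s: |Δx| = |-3 − -4| = 1 m
Total path = 23 m; average speed = 23/13 = 23/13 m/s.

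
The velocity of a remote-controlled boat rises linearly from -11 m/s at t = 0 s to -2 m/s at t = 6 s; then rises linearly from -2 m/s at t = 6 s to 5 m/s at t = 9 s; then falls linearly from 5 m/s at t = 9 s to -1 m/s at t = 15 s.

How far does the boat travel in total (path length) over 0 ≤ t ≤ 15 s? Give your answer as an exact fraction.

Distance (not displacement) is the total path length: add the absolute areas under v-t.
0–6 s: |½(-11 + -2)(6)| = 39 m
6–9 s: v = 0 at t = 48/7 s; triangle areas 6/7 + 75/14 = 87/14 m
9–15 s: v = 0 at t = 14 s; triangle areas 12.5 + 0.5 = 13 m
Total distance = 815/14 m

815/14 m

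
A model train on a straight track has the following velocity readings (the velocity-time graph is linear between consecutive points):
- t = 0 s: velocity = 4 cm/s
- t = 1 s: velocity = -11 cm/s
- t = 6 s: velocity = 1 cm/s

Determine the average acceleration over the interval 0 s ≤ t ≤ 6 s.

-0.5 cm/s²

Average acceleration = Δv/Δt = (1 − 4)/(6 − 0) = -0.5 cm/s².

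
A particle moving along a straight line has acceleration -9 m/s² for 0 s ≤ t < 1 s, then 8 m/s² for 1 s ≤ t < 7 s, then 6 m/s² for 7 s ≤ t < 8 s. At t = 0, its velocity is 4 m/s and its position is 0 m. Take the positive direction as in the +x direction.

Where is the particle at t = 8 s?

159.5 m

On each constant-a segment, Δv = aΔt and Δx = v₀Δt + ½aΔt²; chain segment to segment.
0–1 s: v starts 4 m/s; Δx = 4·1 + ½·-9·1² = -0.5 m; v ends -5 m/s.
1–7 s: v starts -5 m/s; Δx = -5·6 + ½·8·6² = 114 m; v ends 43 m/s.
7–8 s: v starts 43 m/s; Δx = 43·1 + ½·6·1² = 46 m; v ends 49 m/s.
x(8) = 0 + Σ Δx = 159.5 m.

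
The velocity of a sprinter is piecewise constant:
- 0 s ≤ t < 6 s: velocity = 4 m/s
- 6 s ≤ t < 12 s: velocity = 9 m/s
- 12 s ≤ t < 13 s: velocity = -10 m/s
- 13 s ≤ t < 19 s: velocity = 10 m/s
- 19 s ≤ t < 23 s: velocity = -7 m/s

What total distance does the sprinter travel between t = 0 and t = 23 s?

Total distance travelled is ∫|v| dt — sum the magnitudes of each area piece.
0–6 s: |4| × 6 = 24 m
6–12 s: |9| × 6 = 54 m
12–13 s: |-10| × 1 = 10 m
13–19 s: |10| × 6 = 60 m
19–23 s: |-7| × 4 = 28 m
Total distance = 176 m

176 m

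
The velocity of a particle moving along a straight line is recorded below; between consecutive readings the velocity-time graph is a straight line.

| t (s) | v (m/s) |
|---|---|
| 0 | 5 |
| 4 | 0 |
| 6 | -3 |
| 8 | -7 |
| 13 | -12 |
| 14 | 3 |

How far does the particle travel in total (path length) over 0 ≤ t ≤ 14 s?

75.6 m

Total distance travelled is ∫|v| dt — sum the magnitudes of each area piece.
0–4 s: |½(5 + 0)(4)| = 10 m
4–6 s: |½(0 + -3)(2)| = 3 m
6–8 s: |½(-3 + -7)(2)| = 10 m
8–13 s: |½(-7 + -12)(5)| = 47.5 m
13–14 s: v = 0 at t = 13.8 s; triangle areas 4.8 + 0.3 = 5.1 m
Total distance = 75.6 m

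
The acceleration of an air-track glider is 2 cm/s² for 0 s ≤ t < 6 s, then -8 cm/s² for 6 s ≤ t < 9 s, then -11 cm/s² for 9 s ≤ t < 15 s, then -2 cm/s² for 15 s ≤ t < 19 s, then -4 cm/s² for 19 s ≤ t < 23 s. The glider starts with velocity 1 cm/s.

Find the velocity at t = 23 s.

Δv equals the area under the a-t graph; then v = v₀ + Δv.
0–6 s: 2 × 6 = 12 cm/s
6–9 s: -8 × 3 = -24 cm/s
9–15 s: -11 × 6 = -66 cm/s
15–19 s: -2 × 4 = -8 cm/s
19–23 s: -4 × 4 = -16 cm/s
Δv = -102 cm/s, so v(23) = 1 + (-102) = -101 cm/s.

-101 cm/s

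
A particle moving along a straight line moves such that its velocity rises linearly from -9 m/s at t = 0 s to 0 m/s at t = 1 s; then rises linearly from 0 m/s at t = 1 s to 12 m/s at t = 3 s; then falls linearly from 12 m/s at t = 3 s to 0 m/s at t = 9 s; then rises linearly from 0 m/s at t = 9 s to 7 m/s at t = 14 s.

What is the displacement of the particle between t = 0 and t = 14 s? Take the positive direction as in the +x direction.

Displacement is the signed area under the v-t curve.
0–1 s: ½(-9 + 0)(1) = -4.5 m
1–3 s: ½(0 + 12)(2) = 12 m
3–9 s: ½(12 + 0)(6) = 36 m
9–14 s: ½(0 + 7)(5) = 17.5 m
Net displacement = 61 m

61 m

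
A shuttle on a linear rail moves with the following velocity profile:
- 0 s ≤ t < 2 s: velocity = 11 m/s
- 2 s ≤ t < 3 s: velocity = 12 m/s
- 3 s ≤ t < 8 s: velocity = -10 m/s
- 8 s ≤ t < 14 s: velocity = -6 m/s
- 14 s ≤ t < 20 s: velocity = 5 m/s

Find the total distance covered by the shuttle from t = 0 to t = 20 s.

Total distance travelled is ∫|v| dt — sum the magnitudes of each area piece.
0–2 s: |11| × 2 = 22 m
2–3 s: |12| × 1 = 12 m
3–8 s: |-10| × 5 = 50 m
8–14 s: |-6| × 6 = 36 m
14–20 s: |5| × 6 = 30 m
Total distance = 150 m

150 m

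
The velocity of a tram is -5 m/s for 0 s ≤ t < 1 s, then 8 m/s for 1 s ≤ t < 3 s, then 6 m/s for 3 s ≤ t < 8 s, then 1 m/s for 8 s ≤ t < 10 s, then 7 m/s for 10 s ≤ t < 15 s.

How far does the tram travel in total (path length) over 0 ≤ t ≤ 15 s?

88 m

Distance (not displacement) is the total path length: add the absolute areas under v-t.
0–1 s: |-5| × 1 = 5 m
1–3 s: |8| × 2 = 16 m
3–8 s: |6| × 5 = 30 m
8–10 s: |1| × 2 = 2 m
10–15 s: |7| × 5 = 35 m
Total distance = 88 m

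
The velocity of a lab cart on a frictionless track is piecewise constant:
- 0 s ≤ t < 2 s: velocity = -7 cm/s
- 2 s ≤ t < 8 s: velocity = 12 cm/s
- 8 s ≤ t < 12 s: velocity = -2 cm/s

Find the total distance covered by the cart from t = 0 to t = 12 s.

Total distance travelled is ∫|v| dt — sum the magnitudes of each area piece.
0–2 s: |-7| × 2 = 14 cm
2–8 s: |12| × 6 = 72 cm
8–12 s: |-2| × 4 = 8 cm
Total distance = 94 cm

94 cm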